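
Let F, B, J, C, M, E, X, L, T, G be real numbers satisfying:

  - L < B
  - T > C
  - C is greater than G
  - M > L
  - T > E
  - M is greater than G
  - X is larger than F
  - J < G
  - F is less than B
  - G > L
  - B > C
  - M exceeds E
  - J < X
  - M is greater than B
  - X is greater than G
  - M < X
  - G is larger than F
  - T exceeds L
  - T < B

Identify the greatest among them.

X

Chaining downward from X: directly below it, F, J, G, M; then L, E, B; then C, T.
That covers every other element, and nothing is given above X, so X is the greatest.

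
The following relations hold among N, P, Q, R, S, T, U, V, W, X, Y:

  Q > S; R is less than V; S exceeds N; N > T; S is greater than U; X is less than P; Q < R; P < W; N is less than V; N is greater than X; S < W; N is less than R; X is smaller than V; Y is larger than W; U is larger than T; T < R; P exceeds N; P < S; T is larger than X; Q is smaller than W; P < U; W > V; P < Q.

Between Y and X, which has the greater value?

Y

The relevant relations are X < T; T < N; N < P; P < U; U < S; S < Q; Q < R; R < V; V < W; W < Y.
Chaining these gives X < T < N < P < U < S < Q < R < V < W < Y.
So X < Y; Y is the larger of the two.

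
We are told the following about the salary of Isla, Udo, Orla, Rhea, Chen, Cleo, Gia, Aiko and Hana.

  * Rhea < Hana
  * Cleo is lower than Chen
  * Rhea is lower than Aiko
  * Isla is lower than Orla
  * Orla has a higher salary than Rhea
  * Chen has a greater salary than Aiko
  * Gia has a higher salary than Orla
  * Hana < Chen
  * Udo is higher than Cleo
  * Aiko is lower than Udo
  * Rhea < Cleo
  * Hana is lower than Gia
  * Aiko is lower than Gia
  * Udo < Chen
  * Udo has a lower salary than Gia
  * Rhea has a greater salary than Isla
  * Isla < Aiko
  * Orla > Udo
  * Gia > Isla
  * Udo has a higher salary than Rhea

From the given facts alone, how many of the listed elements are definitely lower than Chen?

Directly below Chen: Hana, Aiko, Cleo, Udo.
One step further: Isla, Rhea (6 so far).
Nothing else is reachable below Chen; 6 in all.

6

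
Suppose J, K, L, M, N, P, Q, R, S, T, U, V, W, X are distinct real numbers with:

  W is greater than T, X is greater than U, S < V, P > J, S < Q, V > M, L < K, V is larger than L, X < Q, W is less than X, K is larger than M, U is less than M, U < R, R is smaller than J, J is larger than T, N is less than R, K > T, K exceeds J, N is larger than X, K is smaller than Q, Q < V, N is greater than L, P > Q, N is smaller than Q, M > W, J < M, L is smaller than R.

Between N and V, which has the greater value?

Chaining the given relations: N < R < J < M < K < Q < V.
So N < V; V is the larger of the two.

V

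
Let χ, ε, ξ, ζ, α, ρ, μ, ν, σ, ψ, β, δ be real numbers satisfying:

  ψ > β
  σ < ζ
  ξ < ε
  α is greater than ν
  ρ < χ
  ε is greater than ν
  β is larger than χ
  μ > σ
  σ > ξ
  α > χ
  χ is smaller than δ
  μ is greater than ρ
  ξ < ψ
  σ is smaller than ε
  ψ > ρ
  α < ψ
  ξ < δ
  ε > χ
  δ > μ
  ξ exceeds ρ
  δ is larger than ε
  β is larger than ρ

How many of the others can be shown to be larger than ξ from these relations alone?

6

The elements the relations force above ξ are σ, ζ, ε, μ, ψ, δ — no chain reaches any other.
That is 6.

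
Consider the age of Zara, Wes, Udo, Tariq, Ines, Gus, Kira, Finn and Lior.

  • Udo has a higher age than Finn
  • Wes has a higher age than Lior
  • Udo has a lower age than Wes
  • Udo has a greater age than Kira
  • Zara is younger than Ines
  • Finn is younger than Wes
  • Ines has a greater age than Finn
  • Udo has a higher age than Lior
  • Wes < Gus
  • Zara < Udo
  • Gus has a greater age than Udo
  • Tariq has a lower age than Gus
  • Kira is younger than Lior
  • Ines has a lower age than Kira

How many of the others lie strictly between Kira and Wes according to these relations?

2

Chaining upward from Kira reaches: Lior, Udo, Gus.
Chaining downward from Wes reaches: Finn, Zara, Ines, Lior, Udo.
Strictly between Kira and Wes are those in both lists: Lior, Udo — 2 elements.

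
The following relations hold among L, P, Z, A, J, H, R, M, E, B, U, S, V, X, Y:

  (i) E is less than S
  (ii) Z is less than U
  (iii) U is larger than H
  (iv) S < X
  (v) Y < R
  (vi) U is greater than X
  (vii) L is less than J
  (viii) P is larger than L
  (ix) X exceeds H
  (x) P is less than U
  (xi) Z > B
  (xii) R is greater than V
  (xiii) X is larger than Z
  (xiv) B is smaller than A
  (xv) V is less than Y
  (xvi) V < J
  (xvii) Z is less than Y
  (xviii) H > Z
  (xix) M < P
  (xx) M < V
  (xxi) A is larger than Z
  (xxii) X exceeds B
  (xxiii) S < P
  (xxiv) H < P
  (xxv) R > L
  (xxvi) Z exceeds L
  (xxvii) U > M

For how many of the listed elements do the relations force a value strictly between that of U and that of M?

1

Chaining upward from M reaches: V, Y, P, R, J.
Chaining downward from U reaches: B, L, Z, H, E, S, X, P.
Strictly between M and U are those in both lists: P — 1 element.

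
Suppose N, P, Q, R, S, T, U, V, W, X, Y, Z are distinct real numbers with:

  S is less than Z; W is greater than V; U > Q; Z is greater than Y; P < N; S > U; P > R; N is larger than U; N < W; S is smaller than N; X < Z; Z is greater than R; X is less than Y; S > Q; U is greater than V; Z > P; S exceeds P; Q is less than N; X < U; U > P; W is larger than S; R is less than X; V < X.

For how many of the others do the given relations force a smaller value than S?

The elements the relations force below S are R, P, Q, V, X, U — no chain reaches any other.
That is 6.

6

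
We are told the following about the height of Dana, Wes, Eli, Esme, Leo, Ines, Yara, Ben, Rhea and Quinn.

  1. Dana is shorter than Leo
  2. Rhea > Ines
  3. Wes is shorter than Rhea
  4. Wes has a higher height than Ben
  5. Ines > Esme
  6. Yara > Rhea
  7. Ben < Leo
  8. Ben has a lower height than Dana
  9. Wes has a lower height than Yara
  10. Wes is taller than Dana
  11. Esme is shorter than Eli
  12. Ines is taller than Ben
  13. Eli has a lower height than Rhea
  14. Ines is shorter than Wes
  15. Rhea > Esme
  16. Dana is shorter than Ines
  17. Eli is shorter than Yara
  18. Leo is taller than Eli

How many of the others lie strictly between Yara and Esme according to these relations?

4

Chaining upward from Esme reaches: Eli, Ines, Wes, Rhea, Leo.
Chaining downward from Yara reaches: Ben, Dana, Eli, Ines, Wes, Rhea.
Strictly between Esme and Yara are those in both lists: Eli, Ines, Wes, Rhea — 4 elements.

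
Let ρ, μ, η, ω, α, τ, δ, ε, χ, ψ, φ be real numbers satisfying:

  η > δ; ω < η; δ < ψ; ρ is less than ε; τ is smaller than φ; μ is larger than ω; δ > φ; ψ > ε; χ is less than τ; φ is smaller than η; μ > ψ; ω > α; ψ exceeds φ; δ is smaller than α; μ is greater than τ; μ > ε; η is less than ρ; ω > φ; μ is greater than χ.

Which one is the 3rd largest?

ε

Piecing the relations together gives one ordering: χ < τ < φ < δ < α < ω < η < ρ < ε < ψ < μ.
Counting 3 from the largest end gives ε.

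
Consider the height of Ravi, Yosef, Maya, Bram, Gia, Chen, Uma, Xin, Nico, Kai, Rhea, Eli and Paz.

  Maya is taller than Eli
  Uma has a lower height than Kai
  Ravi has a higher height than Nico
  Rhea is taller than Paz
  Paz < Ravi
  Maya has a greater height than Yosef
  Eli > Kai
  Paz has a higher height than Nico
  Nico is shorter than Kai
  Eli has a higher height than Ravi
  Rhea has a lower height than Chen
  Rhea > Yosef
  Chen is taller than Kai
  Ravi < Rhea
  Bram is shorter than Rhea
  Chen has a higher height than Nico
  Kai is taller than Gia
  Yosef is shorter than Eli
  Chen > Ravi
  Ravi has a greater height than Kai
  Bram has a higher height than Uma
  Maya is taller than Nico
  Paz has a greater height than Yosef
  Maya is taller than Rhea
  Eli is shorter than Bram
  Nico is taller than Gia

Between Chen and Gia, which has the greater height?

Chen

The relevant relations are Gia < Nico; Nico < Kai; Kai < Ravi; Ravi < Eli; Eli < Bram; Bram < Rhea; Rhea < Chen.
Together: Gia < Nico < Kai < Ravi < Eli < Bram < Rhea < Chen.
So Gia < Chen; Chen is the taller of the two.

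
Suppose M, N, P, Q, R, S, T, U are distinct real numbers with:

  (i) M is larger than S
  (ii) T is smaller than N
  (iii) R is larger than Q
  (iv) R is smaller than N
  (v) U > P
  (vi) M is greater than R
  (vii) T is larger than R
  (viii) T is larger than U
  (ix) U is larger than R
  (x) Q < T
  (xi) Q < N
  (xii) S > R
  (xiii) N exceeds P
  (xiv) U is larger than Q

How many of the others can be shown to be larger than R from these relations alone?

5

From R the given relations immediately reach U, S, T, N, M.
No other element is forced above R by the given relations, so the count is 5.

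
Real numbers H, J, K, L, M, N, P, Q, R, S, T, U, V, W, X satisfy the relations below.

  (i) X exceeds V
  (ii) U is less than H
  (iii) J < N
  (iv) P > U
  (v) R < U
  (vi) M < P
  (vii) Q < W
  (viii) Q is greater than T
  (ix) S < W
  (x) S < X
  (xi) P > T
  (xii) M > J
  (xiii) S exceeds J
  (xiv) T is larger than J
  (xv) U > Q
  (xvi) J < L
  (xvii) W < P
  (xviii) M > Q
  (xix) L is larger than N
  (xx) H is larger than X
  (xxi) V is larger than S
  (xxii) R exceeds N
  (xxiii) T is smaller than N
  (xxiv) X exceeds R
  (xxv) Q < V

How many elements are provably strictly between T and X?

4

Chaining upward from T reaches: N, Q, M, R, V, W, U, H, L, P.
Chaining downward from X reaches: J, N, S, Q, R, V.
Strictly between T and X are those in both lists: N, Q, R, V — 4 elements.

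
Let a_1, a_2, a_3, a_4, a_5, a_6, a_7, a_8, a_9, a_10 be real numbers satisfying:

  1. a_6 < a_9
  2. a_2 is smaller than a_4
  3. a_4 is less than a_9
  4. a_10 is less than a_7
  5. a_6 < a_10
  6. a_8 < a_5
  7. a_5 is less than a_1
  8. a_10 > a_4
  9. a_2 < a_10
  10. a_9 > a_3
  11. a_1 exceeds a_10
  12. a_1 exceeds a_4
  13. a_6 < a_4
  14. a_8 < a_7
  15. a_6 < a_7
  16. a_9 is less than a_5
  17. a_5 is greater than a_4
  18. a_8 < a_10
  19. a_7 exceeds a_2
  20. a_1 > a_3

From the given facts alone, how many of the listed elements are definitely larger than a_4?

From a_4 the given relations immediately reach a_9, a_10, a_5, a_1.
From those, a_7 — 5 in total.
No other element is forced above a_4 by the given relations, so the count is 5.

5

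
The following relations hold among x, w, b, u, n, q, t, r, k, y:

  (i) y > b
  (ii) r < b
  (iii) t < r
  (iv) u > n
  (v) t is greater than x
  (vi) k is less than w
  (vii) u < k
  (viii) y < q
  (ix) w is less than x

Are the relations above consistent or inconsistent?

Every relation is compatible with n < u < k < w < x < t < r < b < y < q; the set is consistent.

consistent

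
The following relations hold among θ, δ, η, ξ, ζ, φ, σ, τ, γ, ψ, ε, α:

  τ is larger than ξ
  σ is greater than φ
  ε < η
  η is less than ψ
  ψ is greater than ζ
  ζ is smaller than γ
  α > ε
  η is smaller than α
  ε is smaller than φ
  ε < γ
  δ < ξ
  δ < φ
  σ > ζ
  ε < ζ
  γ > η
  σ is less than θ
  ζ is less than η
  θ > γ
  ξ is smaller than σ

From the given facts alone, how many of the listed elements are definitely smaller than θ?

8

The elements the relations force below θ are ε, ζ, δ, ξ, φ, η, γ, σ — no chain reaches any other.
That is 8.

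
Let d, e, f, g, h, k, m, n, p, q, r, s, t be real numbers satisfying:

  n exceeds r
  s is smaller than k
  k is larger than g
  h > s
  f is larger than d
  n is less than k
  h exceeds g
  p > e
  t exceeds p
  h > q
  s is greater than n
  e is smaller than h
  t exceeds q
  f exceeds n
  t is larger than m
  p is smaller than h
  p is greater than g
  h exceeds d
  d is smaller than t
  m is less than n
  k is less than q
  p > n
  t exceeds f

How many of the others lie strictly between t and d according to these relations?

1

The relations place d below t. An element lies strictly between them when it is forced above d and also forced below t.
Above d: {f, h}. Below t: {r, e, m, n, s, f, g, k, q, p}.
Intersection: {f} — 1.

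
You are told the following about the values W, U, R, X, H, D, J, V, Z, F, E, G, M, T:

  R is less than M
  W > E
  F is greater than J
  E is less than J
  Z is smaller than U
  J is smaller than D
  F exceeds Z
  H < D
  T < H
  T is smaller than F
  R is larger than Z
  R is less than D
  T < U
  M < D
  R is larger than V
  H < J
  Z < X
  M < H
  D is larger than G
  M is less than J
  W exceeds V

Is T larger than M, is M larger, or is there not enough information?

Following every chain through T: above T we get H, U, J, F, D.
M is not reached, and no chain runs the other way from M to T.
So the given relations leave the order of T and M undetermined.

undetermined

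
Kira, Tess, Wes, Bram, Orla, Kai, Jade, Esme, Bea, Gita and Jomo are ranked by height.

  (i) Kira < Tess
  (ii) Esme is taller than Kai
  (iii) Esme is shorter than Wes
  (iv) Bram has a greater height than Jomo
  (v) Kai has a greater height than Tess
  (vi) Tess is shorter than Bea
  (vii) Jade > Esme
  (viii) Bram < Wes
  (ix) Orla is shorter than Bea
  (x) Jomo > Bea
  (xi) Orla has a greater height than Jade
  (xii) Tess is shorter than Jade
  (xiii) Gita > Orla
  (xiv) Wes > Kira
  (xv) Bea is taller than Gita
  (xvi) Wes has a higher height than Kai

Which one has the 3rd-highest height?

Piecing the relations together gives one ordering: Kira < Tess < Kai < Esme < Jade < Orla < Gita < Bea < Jomo < Bram < Wes.
Counting 3 from the largest end gives Jomo.

Jomo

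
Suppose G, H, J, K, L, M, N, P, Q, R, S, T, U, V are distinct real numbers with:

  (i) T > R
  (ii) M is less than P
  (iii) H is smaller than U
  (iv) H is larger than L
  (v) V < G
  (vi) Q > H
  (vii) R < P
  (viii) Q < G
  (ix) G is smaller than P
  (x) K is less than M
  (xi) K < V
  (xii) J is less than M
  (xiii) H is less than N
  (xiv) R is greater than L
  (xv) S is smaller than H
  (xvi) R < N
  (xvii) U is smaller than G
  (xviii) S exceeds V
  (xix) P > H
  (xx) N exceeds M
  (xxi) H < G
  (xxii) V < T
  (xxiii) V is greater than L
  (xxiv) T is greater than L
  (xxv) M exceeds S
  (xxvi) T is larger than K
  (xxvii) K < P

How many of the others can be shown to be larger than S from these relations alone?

The elements the relations force above S are H, M, Q, N, U, G, P — no chain reaches any other.
That is 7.

7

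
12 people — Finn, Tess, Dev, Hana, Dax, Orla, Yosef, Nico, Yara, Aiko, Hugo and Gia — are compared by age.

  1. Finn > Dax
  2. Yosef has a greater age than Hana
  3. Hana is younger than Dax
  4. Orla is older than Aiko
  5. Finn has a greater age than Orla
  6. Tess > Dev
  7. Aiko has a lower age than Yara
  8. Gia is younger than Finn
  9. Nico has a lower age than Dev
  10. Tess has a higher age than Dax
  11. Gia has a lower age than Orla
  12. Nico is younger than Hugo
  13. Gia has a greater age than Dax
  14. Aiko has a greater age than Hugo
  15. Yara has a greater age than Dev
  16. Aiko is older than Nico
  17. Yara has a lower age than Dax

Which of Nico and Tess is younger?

Nico

Nico < Hugo and Hugo < Aiko give Nico < Aiko.
Then Aiko < Yara extends the chain to Yara.
Then Yara < Dax extends the chain to Dax.
With Dax < Tess: Nico < Hugo < Aiko < Yara < Dax < Tess.
So Nico < Tess; Nico is the younger of the two.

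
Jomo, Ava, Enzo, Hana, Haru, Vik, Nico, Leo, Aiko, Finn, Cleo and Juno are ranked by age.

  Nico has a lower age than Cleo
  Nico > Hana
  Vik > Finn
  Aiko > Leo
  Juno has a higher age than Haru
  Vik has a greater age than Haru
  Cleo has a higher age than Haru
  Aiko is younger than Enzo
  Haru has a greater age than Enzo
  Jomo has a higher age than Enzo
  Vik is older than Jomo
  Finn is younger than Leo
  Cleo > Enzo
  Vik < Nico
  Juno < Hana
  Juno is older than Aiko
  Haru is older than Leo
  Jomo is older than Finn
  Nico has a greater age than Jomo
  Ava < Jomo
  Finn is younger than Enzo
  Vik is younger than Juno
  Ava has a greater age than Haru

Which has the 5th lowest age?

Piecing the relations together gives one ordering: Finn < Leo < Aiko < Enzo < Haru < Ava < Jomo < Vik < Juno < Hana < Nico < Cleo.
Counting 5 from the smallest end gives Haru.

Haru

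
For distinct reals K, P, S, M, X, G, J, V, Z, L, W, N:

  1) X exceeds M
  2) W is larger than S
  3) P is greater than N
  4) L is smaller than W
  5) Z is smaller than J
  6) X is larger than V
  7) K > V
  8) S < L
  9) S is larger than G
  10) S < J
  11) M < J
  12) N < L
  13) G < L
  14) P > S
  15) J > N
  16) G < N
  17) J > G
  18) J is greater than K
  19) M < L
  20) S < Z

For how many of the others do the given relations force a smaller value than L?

4

Directly below L: G, M, N, S.
Nothing else is reachable below L; 4 in all.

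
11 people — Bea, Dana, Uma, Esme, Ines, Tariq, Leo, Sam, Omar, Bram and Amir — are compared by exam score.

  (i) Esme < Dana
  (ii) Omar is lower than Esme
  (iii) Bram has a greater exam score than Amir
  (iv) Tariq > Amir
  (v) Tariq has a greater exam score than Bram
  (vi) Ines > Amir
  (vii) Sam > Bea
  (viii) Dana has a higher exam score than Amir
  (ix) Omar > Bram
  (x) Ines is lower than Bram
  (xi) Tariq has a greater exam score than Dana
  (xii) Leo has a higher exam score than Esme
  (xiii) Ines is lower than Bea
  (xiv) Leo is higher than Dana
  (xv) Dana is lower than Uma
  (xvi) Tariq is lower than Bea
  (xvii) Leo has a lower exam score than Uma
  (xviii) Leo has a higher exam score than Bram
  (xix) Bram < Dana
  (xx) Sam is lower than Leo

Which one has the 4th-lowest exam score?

The consecutive relations fix a unique order: Amir < Ines < Bram < Omar < Esme < Dana < Tariq < Bea < Sam < Leo < Uma.
The 4th smallest is Omar.

Omar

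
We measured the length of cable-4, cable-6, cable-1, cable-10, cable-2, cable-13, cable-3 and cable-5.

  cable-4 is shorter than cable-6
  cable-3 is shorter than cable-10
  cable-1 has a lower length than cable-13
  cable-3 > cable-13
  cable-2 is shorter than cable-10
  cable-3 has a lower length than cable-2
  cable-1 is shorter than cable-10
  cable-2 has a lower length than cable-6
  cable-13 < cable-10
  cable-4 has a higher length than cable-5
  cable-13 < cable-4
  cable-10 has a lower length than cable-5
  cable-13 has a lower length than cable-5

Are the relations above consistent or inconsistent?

consistent

The single ordering cable-1 < cable-13 < cable-3 < cable-2 < cable-10 < cable-5 < cable-4 < cable-6 satisfies every listed relation, so no contradiction arises.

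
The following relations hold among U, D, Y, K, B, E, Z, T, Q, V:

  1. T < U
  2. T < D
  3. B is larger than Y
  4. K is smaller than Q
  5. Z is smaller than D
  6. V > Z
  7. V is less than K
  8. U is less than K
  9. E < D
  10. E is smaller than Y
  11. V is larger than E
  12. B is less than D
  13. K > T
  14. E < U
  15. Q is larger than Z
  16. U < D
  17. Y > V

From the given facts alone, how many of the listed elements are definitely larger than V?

From V the given relations immediately reach Y, K.
From those, B, Q — 4 in total.
From those, D — 5 in total.
Nothing else is reachable above V; 5 in all.

5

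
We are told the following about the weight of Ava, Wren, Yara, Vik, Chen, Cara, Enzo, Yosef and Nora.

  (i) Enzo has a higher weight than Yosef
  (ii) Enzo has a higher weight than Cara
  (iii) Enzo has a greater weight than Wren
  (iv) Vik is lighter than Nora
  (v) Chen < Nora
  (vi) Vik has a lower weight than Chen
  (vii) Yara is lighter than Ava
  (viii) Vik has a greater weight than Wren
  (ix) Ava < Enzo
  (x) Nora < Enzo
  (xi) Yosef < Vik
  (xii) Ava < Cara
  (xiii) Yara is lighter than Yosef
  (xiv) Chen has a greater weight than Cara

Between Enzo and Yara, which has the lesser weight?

Yara

Yara < Ava and Ava < Cara give Yara < Cara.
With Cara < Chen: Yara < Ava < Cara < Chen.
Then Chen < Nora extends the chain to Nora.
Then Nora < Enzo extends the chain to Enzo.
So Yara < Enzo; Yara is the lighter of the two.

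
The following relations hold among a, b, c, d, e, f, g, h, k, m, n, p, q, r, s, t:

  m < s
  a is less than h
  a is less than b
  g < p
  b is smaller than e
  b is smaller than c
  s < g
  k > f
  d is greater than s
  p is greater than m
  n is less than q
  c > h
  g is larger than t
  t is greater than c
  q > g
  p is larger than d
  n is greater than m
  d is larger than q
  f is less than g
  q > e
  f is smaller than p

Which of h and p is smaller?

h

h < c and c < t give h < t.
Then t < g extends the chain to g.
With g < q: h < c < t < g < q.
Then q < d extends the chain to d.
Then d < p extends the chain to p.
So h < p; h is the smaller of the two.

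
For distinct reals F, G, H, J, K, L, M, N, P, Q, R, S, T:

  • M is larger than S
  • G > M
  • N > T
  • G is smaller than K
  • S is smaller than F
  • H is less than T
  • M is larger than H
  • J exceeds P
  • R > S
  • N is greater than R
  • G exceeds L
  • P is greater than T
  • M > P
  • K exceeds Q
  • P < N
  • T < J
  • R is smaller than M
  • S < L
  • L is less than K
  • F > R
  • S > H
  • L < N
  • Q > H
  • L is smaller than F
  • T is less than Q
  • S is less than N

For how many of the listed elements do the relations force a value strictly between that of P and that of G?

1

The relations place P below G. An element lies strictly between them when it is forced above P and also forced below G.
Above P: {J, M, N, K}. Below G: {H, T, S, L, R, M}.
Intersection: {M} — 1.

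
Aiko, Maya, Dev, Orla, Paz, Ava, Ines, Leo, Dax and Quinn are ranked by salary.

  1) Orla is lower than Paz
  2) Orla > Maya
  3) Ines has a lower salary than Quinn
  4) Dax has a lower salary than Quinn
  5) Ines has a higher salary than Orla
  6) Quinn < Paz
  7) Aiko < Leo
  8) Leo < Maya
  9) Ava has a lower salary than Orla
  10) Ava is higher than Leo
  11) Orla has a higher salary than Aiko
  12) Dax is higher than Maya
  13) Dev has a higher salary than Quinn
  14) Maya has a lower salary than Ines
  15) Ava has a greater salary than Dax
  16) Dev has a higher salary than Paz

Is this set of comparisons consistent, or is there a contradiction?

Every relation is compatible with Aiko < Leo < Maya < Dax < Ava < Orla < Ines < Quinn < Paz < Dev; the set is consistent.

consistent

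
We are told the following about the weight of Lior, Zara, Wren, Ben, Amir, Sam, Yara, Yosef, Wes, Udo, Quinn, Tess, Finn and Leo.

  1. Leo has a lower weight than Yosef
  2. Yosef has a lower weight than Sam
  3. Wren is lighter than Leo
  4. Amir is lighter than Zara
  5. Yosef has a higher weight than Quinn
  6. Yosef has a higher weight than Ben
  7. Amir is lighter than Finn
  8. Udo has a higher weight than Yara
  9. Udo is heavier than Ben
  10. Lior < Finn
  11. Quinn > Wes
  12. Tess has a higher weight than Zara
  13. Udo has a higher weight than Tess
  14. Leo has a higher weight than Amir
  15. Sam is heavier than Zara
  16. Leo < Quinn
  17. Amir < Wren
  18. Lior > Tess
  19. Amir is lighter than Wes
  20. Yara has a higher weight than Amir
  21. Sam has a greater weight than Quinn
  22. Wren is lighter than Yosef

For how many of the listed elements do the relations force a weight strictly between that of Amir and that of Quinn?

3

The relations place Amir below Quinn. An element lies strictly between them when it is forced above Amir and also forced below Quinn.
Above Amir: {Zara, Yara, Wes, Tess, Lior, Wren, Finn, Leo, Yosef, Sam, Udo}. Below Quinn: {Wes, Wren, Leo}.
Intersection: {Wes, Wren, Leo} — 3.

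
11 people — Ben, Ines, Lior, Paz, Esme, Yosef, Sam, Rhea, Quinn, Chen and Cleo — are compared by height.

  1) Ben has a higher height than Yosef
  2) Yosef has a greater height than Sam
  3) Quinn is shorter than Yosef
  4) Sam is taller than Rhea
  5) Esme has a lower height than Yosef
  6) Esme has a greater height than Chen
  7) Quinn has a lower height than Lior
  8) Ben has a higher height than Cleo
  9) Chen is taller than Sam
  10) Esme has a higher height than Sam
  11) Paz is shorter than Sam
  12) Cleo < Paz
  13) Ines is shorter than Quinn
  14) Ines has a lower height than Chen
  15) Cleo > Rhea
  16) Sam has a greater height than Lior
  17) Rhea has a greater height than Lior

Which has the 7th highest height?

Cleo

The consecutive relations fix a unique order: Ines < Quinn < Lior < Rhea < Cleo < Paz < Sam < Chen < Esme < Yosef < Ben.
The 7th largest is Cleo.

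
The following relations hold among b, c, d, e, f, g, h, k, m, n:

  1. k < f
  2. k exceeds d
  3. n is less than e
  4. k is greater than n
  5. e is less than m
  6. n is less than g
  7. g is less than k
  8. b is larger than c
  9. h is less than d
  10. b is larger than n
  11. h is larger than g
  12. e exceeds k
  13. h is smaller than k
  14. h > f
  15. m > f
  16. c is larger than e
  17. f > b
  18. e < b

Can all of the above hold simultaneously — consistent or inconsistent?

inconsistent

Chaining the given relations yields h < d < k < e < c < b < f, so h < f. But one relation states f < h. These cannot both hold.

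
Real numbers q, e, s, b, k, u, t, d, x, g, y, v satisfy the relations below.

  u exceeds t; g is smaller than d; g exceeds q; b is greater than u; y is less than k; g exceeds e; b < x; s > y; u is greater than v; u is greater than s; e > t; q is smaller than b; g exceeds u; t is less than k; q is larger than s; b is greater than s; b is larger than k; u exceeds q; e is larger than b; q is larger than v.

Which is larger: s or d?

d

Link the given pairs in sequence: s < q; q < u; u < b; b < e; e < g; g < d.
Together: s < q < u < b < e < g < d.
So s < d; d is the larger of the two.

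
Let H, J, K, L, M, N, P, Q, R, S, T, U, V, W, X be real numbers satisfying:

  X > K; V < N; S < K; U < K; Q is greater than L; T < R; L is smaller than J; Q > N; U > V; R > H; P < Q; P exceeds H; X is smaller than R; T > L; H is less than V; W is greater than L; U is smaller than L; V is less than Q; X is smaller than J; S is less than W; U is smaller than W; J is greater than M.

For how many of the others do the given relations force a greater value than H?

12

Directly above H: V, P, R.
One step further: U, N, Q (6 so far).
One step further: L, W, K (9 so far).
One step further: T, X, J (12 so far).
No other element is forced above H by the given relations, so the count is 12.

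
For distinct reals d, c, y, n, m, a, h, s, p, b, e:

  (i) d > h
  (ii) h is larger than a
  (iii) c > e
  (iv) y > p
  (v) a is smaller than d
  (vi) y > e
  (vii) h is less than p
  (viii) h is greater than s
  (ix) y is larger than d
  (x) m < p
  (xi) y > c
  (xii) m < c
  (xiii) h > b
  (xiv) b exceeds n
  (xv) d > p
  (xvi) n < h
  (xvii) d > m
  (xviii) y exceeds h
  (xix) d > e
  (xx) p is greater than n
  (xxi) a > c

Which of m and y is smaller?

m

Link the given pairs in sequence: m < c; c < a; a < h; h < p; p < d; d < y.
Chaining these gives m < c < a < h < p < d < y.
So m < y; m is the smaller of the two.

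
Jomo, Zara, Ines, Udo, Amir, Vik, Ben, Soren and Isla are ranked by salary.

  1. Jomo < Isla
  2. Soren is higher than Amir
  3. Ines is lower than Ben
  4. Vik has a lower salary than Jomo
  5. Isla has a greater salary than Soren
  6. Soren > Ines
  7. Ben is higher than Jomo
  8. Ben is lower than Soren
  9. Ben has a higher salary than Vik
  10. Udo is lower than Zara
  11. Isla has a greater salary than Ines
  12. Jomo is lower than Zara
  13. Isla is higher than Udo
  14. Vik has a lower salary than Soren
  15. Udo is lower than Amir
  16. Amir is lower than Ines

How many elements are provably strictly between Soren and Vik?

The relations place Vik below Soren. An element lies strictly between them when it is forced above Vik and also forced below Soren.
Above Vik: {Jomo, Zara, Ben, Isla}. Below Soren: {Udo, Jomo, Amir, Ines, Ben}.
Intersection: {Jomo, Ben} — 2.

2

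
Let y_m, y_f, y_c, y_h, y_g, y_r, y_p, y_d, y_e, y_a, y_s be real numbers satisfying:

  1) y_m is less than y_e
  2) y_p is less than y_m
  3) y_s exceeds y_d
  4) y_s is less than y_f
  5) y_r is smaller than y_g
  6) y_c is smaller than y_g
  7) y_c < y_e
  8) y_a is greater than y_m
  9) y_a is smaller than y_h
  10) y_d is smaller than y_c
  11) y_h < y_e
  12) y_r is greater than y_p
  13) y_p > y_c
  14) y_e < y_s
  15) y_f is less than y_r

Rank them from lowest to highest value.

y_d < y_c < y_p < y_m < y_a < y_h < y_e < y_s < y_f < y_r < y_g

Nothing is placed below y_d, so it is least; from there y_d < y_c; y_c < y_p; y_p < y_m; y_m < y_a; y_a < y_h; y_h < y_e; y_e < y_s; y_s < y_f; y_f < y_r; y_r < y_g, each given directly.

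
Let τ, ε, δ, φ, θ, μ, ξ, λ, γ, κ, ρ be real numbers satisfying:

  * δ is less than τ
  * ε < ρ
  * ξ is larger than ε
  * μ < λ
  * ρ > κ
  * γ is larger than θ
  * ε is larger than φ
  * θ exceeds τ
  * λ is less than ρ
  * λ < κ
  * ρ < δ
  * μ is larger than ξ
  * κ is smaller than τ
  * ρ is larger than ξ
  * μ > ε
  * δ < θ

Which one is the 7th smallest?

Piecing the relations together gives one ordering: φ < ε < ξ < μ < λ < κ < ρ < δ < τ < θ < γ.
Counting 7 from the smallest end gives ρ.

ρ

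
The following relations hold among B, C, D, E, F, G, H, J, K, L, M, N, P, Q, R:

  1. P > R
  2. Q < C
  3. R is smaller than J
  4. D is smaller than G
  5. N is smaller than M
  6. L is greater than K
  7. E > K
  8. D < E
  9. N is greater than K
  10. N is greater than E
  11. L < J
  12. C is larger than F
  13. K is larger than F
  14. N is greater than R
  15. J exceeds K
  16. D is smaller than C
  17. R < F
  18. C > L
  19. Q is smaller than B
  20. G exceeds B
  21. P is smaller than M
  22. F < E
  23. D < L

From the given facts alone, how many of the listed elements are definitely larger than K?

6

The elements the relations force above K are L, E, J, N, C, M — no chain reaches any other.
That is 6.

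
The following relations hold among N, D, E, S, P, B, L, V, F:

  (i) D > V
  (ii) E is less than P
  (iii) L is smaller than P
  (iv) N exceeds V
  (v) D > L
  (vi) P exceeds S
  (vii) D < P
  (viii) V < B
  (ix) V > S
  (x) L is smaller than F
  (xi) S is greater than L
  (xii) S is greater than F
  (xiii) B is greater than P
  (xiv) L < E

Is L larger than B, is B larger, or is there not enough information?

B

The relevant relations are L < S; S < V; V < D; D < P; P < B.
Together: L < S < V < D < P < B.
So B is larger.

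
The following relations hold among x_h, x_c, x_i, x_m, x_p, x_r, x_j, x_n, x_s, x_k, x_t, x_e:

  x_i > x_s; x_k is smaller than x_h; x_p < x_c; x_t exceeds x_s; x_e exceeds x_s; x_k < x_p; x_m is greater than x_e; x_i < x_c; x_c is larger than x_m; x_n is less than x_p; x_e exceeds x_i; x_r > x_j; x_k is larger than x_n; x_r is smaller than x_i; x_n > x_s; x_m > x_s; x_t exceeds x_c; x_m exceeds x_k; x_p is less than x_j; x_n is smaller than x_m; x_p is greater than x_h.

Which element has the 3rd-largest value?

x_m

The consecutive relations fix a unique order: x_s < x_n < x_k < x_h < x_p < x_j < x_r < x_i < x_e < x_m < x_c < x_t.
Counting 3 from the largest end gives x_m.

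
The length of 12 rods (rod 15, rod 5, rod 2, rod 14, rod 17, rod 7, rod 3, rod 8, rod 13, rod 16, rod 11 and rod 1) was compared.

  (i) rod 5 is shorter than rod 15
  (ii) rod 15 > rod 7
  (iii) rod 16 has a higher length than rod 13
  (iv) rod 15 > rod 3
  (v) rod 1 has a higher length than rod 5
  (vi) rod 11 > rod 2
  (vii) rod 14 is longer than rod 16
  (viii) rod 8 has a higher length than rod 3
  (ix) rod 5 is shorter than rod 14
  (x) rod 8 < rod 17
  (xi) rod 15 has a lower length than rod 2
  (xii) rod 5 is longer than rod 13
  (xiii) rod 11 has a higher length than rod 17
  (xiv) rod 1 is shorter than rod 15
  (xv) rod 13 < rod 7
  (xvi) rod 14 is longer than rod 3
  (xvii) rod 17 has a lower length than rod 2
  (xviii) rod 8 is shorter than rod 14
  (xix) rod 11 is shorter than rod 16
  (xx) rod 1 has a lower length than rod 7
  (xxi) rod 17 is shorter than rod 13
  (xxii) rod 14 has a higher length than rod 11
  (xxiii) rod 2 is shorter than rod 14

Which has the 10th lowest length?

rod 11

The consecutive relations fix a unique order: rod 3 < rod 8 < rod 17 < rod 13 < rod 5 < rod 1 < rod 7 < rod 15 < rod 2 < rod 11 < rod 16 < rod 14.
Counting 10 from the smallest end gives rod 11.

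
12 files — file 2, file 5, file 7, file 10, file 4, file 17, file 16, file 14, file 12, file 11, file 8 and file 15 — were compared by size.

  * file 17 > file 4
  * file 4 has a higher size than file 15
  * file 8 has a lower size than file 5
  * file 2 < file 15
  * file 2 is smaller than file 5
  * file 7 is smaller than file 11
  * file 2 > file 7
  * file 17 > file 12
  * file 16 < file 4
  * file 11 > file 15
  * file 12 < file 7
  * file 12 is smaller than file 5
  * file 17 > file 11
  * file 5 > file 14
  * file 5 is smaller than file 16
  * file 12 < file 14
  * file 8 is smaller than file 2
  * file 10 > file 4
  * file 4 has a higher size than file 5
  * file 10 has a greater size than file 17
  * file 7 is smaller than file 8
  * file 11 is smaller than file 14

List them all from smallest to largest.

file 12 < file 7 < file 8 < file 2 < file 15 < file 11 < file 14 < file 5 < file 16 < file 4 < file 17 < file 10

Each adjacent pair is fixed by a given relation: file 12 < file 7; file 7 < file 8; file 8 < file 2; file 2 < file 15; file 15 < file 11; file 11 < file 14; file 14 < file 5; file 5 < file 16; file 16 < file 4; file 4 < file 17; file 17 < file 10. Chaining them end to end gives the full order.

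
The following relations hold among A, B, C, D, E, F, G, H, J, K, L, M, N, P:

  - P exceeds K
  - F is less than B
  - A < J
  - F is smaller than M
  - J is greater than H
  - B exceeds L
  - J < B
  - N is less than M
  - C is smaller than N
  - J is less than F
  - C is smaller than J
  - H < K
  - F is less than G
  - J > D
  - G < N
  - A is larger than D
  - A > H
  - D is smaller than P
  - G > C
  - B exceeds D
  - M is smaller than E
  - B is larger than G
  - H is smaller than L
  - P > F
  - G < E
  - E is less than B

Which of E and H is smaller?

H

The relevant relations are H < A; A < J; J < F; F < G; G < N; N < M; M < E.
Chaining these gives H < A < J < F < G < N < M < E.
So H < E; H is the smaller of the two.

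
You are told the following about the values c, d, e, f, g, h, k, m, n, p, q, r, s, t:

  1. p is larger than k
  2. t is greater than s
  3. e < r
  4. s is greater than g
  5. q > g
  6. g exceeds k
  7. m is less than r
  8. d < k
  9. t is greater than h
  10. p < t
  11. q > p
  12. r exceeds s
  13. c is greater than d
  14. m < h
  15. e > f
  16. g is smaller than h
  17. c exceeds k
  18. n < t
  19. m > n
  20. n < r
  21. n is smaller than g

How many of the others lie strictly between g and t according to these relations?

The relations place g below t. An element lies strictly between them when it is forced above g and also forced below t.
Above g: {s, h, q, r}. Below t: {d, n, m, k, s, p, h}.
Intersection: {s, h} — 2.

2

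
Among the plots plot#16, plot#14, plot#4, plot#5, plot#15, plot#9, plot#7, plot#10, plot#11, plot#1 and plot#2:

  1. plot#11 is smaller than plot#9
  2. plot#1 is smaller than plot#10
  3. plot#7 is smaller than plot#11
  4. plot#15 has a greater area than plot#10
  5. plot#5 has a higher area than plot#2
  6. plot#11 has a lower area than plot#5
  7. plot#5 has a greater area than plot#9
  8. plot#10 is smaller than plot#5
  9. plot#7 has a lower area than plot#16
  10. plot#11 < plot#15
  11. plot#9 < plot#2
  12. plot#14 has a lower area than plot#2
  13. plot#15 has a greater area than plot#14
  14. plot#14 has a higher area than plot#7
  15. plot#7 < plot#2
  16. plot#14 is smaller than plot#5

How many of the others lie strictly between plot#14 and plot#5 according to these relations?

The relations place plot#14 below plot#5. An element lies strictly between them when it is forced above plot#14 and also forced below plot#5.
Above plot#14: {plot#2, plot#15}. Below plot#5: {plot#7, plot#11, plot#9, plot#2, plot#1, plot#10}.
Intersection: {plot#2} — 1.

1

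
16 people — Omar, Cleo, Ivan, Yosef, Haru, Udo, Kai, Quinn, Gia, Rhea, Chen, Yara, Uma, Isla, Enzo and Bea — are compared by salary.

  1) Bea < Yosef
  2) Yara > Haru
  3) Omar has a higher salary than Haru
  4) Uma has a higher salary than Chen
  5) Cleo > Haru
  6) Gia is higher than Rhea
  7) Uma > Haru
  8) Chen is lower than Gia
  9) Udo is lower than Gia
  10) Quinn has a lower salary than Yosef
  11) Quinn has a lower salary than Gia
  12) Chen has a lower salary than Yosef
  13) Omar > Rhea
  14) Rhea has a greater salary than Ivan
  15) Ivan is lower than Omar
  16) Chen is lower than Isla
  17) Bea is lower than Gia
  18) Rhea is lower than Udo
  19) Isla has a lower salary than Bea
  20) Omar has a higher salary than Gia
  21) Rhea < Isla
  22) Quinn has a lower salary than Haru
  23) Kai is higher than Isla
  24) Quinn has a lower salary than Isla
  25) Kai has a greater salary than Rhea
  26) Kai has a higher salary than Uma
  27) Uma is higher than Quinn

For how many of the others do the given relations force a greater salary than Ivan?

From Ivan the given relations immediately reach Rhea, Omar.
From those, Udo, Isla, Gia, Kai — 6 in total.
From those, Bea — 7 in total.
From those, Yosef — 8 in total.
No other element is forced above Ivan by the given relations, so the count is 8.

8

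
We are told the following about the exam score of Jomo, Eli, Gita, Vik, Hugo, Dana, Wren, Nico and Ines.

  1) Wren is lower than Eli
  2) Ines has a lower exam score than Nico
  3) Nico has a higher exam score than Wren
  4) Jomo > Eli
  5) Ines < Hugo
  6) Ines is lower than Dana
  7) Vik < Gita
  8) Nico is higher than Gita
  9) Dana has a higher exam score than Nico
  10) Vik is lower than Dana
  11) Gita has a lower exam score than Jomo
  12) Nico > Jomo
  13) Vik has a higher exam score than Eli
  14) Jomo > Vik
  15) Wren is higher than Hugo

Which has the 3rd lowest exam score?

Wren

The consecutive relations fix a unique order: Ines < Hugo < Wren < Eli < Vik < Gita < Jomo < Nico < Dana.
The 3rd smallest is Wren.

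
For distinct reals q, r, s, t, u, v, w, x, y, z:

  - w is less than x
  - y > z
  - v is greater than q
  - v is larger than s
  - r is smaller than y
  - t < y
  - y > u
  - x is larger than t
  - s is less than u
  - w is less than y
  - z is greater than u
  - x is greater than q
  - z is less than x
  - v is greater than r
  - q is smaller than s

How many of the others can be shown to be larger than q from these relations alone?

The elements the relations force above q are s, u, z, y, v, x — no chain reaches any other.
That is 6.

6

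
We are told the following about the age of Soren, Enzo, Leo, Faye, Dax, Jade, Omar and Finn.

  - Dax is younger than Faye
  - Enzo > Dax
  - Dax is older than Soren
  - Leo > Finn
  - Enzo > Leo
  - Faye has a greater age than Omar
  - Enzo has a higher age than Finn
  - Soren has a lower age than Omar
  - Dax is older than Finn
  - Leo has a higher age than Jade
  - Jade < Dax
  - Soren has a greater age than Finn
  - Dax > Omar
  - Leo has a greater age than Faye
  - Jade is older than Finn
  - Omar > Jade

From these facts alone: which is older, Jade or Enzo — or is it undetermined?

Jade < Dax and Dax < Faye give Jade < Faye.
Then Faye < Leo extends the chain to Leo.
With Leo < Enzo: Jade < Dax < Faye < Leo < Enzo.
So Enzo is older.

Enzo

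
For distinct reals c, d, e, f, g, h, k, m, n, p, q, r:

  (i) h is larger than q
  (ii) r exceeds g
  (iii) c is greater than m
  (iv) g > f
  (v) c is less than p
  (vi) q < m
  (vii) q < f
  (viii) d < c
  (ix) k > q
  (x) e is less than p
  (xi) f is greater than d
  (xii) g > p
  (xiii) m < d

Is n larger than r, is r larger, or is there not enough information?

Following every chain through n: nothing is chained to n.
r is not reached, and no chain runs the other way from r to n.
So the given relations leave the order of n and r undetermined.

undetermined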